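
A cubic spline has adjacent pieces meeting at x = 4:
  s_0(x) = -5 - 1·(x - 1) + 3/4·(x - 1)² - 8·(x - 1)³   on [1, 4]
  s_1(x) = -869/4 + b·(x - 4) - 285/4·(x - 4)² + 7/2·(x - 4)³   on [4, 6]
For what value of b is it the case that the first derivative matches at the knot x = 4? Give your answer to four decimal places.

s_0'(x) = -1 + 3/2·(x - 1) - 24·(x - 1)², so s_0'(4) = -425/2. On the right, s_1'(4) = b, so b = -425/2.

-212.5000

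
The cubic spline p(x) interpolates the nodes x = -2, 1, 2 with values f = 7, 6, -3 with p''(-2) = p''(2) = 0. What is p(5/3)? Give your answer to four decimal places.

Let M_i = p''(x_i). Step sizes h_i = 3, 1; slopes of the chords Δ_i = (y_(i+1) - y_i)/h_i = -1/3, -9.
  3·M_0 + 8·M_1 + 1·M_2 = 6(Δ_1 - Δ_0) = -52
Natural end conditions: M_0 = M_2 = 0.
Solving the tridiagonal system: M_0 = 0, M_1 = -13/2, M_2 = 0.
On [1, 2], p(x) = 6 - 41/6·(x - 1) - 13/4·(x - 1)² + 13/12·(x - 1)³.
With (x - 1) = 2/3: p(5/3) = 26/81.

0.3210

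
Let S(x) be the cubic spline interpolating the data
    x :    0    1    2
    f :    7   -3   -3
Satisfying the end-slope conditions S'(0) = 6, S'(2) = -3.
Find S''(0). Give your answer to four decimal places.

-67.5000

With σ_i denoting the second derivative at x_i, h_i = 1, 1, and Δ_i = (y_(i+1) − y_i)/h_i = -10, 0:
  1·σ_0 + 4·σ_1 + 1·σ_2 = 6(Δ_1 - Δ_0) = 60
Clamped end conditions give two more equations: 2h_0·σ_0 + h_0·σ_1 = 6(Δ_0 - S'(0)) = -96 and h_1·σ_1 + 2h_1·σ_2 = 6(S'(2) - Δ_1) = -18.
Solving: σ_0 = -135/2, σ_1 = 39, σ_2 = -57/2.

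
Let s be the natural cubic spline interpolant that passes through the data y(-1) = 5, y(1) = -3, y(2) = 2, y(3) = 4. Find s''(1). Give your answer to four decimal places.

Put M_i = s'' at the i-th knot. Here h = (2, 1, 1) and Δ = (-4, 5, 2), so the interior equations h_(i-1)·M_(i-1) + 2(h_(i-1)+h_i)·M_i + h_i·M_(i+1) = 6(Δ_i − Δ_(i-1)) read
  2·M_0 + 6·M_1 + 1·M_2 = 6(Δ_1 - Δ_0) = 54
  1·M_1 + 4·M_2 + 1·M_3 = 6(Δ_2 - Δ_1) = -18
Natural end conditions: M_0 = M_3 = 0.
Hence M_0 = 0, M_1 = 234/23, M_2 = -162/23, M_3 = 0.

10.1739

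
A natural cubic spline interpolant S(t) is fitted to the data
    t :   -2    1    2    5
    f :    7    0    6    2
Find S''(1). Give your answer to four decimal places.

With M_i denoting the second derivative at x_i, h_i = 3, 1, 3, and Δ_i = (y_(i+1) − y_i)/h_i = -7/3, 6, -4/3:
  3·M_0 + 8·M_1 + 1·M_2 = 6(Δ_1 - Δ_0) = 50
  1·M_1 + 8·M_2 + 3·M_3 = 6(Δ_2 - Δ_1) = -44
Natural end conditions: M_0 = M_3 = 0.
Forward elimination and back-substitution give M_0 = 0, M_1 = 148/21, M_2 = -134/21, M_3 = 0.

7.0476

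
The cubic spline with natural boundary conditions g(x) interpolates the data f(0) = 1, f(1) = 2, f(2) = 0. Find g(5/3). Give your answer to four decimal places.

Write m_i for g''(x_i). With h_i = 1, 1 and divided differences Δ_i = 1, -2, the continuity of g' gives the tridiagonal system
  1·m_0 + 4·m_1 + 1·m_2 = 6(Δ_1 - Δ_0) = -18
Natural end conditions: m_0 = m_2 = 0.
Forward elimination and back-substitution give m_0 = 0, m_1 = -9/2, m_2 = 0.
On [1, 2], g(x) = 2 - 1/2·(x - 1) - 9/4·(x - 1)² + 3/4·(x - 1)³.
With (x - 1) = 2/3: g(5/3) = 8/9.

0.8889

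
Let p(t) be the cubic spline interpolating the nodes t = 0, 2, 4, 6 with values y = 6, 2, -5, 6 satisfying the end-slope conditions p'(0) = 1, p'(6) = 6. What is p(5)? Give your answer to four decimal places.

Let σ_i = p''(x_i). Step sizes h_i = 2, 2, 2; slopes of the chords Δ_i = (y_(i+1) - y_i)/h_i = -2, -7/2, 11/2.
  2·σ_0 + 8·σ_1 + 2·σ_2 = 6(Δ_1 - Δ_0) = -9
  2·σ_1 + 8·σ_2 + 2·σ_3 = 6(Δ_2 - Δ_1) = 54
Clamped end conditions give two more equations: 2h_0·σ_0 + h_0·σ_1 = 6(Δ_0 - p'(0)) = -18 and h_2·σ_2 + 2h_2·σ_3 = 6(p'(6) - Δ_2) = 3.
Forward elimination and back-substitution give σ_0 = -10/3, σ_1 = -7/3, σ_2 = 49/6, σ_3 = -10/3.
On [4, 6], p(t) = -5 + 7/6·(t - 4) + 49/12·(t - 4)² - 23/24·(t - 4)³.
With (t - 4) = 1: p(5) = -17/24.

-0.7083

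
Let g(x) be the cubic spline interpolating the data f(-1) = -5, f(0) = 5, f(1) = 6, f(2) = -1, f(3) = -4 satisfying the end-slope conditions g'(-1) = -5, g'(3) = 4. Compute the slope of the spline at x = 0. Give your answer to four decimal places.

Put M_i = g'' at the i-th knot. Here h = (1, 1, 1, 1) and Δ = (10, 1, -7, -3), so the interior equations h_(i-1)·M_(i-1) + 2(h_(i-1)+h_i)·M_i + h_i·M_(i+1) = 6(Δ_i − Δ_(i-1)) read
  1·M_0 + 4·M_1 + 1·M_2 = 6(Δ_1 - Δ_0) = -54
  1·M_1 + 4·M_2 + 1·M_3 = 6(Δ_2 - Δ_1) = -48
  1·M_2 + 4·M_3 + 1·M_4 = 6(Δ_3 - Δ_2) = 24
Clamped end conditions give two more equations: 2h_0·M_0 + h_0·M_1 = 6(Δ_0 - g'(-1)) = 90 and h_3·M_3 + 2h_3·M_4 = 6(g'(3) - Δ_3) = 42.
Hence M_0 = 408/7, M_1 = -186/7, M_2 = -6, M_3 = 18/7, M_4 = 138/7.
On [0, 1], g'(x) = b_1 + 2c_1·x + 3d_1·x² with b_1 = Δ_1 - h_1(2M_1 + M_2)/6 = 76/7, c_1 = M_1/2 = -93/7, d_1 = (M_2 - M_1)/(6h_1) = 24/7. So g'(0) = 76/7.

10.8571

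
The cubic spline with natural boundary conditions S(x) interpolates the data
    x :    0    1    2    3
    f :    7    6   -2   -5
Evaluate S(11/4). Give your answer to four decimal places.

Write m_i for S''(x_i). With h_i = 1, 1, 1 and divided differences Δ_i = -1, -8, -3, the continuity of S' gives the tridiagonal system
  1·m_0 + 4·m_1 + 1·m_2 = 6(Δ_1 - Δ_0) = -42
  1·m_1 + 4·m_2 + 1·m_3 = 6(Δ_2 - Δ_1) = 30
Natural end conditions: m_0 = m_3 = 0.
Solving the tridiagonal system: m_0 = 0, m_1 = -66/5, m_2 = 54/5, m_3 = 0.
On [2, 3], S(x) = -2 - 33/5·(x - 2) + 27/5·(x - 2)² - 9/5·(x - 2)³.
With (x - 2) = 3/4: S(11/4) = -299/64.

-4.6719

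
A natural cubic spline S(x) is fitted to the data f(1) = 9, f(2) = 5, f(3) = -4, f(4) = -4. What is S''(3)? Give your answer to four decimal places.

With M_i denoting the second derivative at x_i, h_i = 1, 1, 1, and Δ_i = (y_(i+1) − y_i)/h_i = -4, -9, 0:
  1·M_0 + 4·M_1 + 1·M_2 = 6(Δ_1 - Δ_0) = -30
  1·M_1 + 4·M_2 + 1·M_3 = 6(Δ_2 - Δ_1) = 54
Natural end conditions: M_0 = M_3 = 0.
Solving: M_0 = 0, M_1 = -58/5, M_2 = 82/5, M_3 = 0.

16.4000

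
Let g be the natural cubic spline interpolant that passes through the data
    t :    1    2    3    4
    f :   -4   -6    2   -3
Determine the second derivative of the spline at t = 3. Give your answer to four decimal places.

-24.8000

Write M_i for g''(x_i). With h_i = 1, 1, 1 and divided differences Δ_i = -2, 8, -5, the continuity of g' gives the tridiagonal system
  1·M_0 + 4·M_1 + 1·M_2 = 6(Δ_1 - Δ_0) = 60
  1·M_1 + 4·M_2 + 1·M_3 = 6(Δ_2 - Δ_1) = -78
Natural end conditions: M_0 = M_3 = 0.
Solving: M_0 = 0, M_1 = 106/5, M_2 = -124/5, M_3 = 0.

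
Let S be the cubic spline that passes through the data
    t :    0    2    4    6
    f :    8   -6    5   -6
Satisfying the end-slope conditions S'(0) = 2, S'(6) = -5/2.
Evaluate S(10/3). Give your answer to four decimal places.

With M_i denoting the second derivative at x_i, h_i = 2, 2, 2, and Δ_i = (y_(i+1) − y_i)/h_i = -7, 11/2, -11/2:
  2·M_0 + 8·M_1 + 2·M_2 = 6(Δ_1 - Δ_0) = 75
  2·M_1 + 8·M_2 + 2·M_3 = 6(Δ_2 - Δ_1) = -66
Clamped end conditions give two more equations: 2h_0·M_0 + h_0·M_1 = 6(Δ_0 - S'(0)) = -54 and h_2·M_2 + 2h_2·M_3 = 6(S'(6) - Δ_2) = 18.
Hence M_0 = -231/10, M_1 = 96/5, M_2 = -81/5, M_3 = 63/5.
On [2, 4], S(t) = -6 - 19/10·(t - 2) + 48/5·(t - 2)² - 59/20·(t - 2)³.
With (t - 2) = 4/3: S(10/3) = 208/135.

1.5407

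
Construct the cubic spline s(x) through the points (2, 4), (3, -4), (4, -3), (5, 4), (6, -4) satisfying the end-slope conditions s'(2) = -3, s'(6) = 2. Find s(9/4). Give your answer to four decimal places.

Write M_i for s''(x_i). With h_i = 1, 1, 1, 1 and divided differences Δ_i = -8, 1, 7, -8, the continuity of s' gives the tridiagonal system
  1·M_0 + 4·M_1 + 1·M_2 = 6(Δ_1 - Δ_0) = 54
  1·M_1 + 4·M_2 + 1·M_3 = 6(Δ_2 - Δ_1) = 36
  1·M_2 + 4·M_3 + 1·M_4 = 6(Δ_3 - Δ_2) = -90
Clamped end conditions give two more equations: 2h_0·M_0 + h_0·M_1 = 6(Δ_0 - s'(2)) = -30 and h_3·M_3 + 2h_3·M_4 = 6(s'(6) - Δ_3) = 60.
Forward elimination and back-substitution give M_0 = -91/4, M_1 = 31/2, M_2 = 59/4, M_3 = -77/2, M_4 = 197/4.
On [2, 3], s(x) = 4 - 3·(x - 2) - 91/8·(x - 2)² + 51/8·(x - 2)³.
With (x - 2) = 1/4: s(9/4) = 1351/512.

2.6387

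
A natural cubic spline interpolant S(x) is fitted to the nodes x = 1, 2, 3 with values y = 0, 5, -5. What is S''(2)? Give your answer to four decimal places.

Let σ_i = S''(x_i). Step sizes h_i = 1, 1; slopes of the chords Δ_i = (y_(i+1) - y_i)/h_i = 5, -10.
  1·σ_0 + 4·σ_1 + 1·σ_2 = 6(Δ_1 - Δ_0) = -90
Natural end conditions: σ_0 = σ_2 = 0.
Solving the tridiagonal system: σ_0 = 0, σ_1 = -45/2, σ_2 = 0.

-22.5000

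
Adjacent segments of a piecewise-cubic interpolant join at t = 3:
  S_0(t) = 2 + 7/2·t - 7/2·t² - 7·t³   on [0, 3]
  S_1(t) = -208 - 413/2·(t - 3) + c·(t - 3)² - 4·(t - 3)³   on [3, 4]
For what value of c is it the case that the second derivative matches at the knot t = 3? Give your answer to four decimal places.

S_0''(t) = -7 - 42·t, so S_0''(3) = -133. On the right, S_1''(3) = 2c, so c = -133/2.

-66.5000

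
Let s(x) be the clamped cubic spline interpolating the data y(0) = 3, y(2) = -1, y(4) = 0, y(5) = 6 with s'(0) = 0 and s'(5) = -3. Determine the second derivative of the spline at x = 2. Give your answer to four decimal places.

Put σ_i = s'' at the i-th knot. Here h = (2, 2, 1) and Δ = (-2, 1/2, 6), so the interior equations h_(i-1)·σ_(i-1) + 2(h_(i-1)+h_i)·σ_i + h_i·σ_(i+1) = 6(Δ_i − Δ_(i-1)) read
  2·σ_0 + 8·σ_1 + 2·σ_2 = 6(Δ_1 - Δ_0) = 15
  2·σ_1 + 6·σ_2 + 1·σ_3 = 6(Δ_2 - Δ_1) = 33
Clamped end conditions give two more equations: 2h_0·σ_0 + h_0·σ_1 = 6(Δ_0 - s'(0)) = -12 and h_2·σ_2 + 2h_2·σ_3 = 6(s'(5) - Δ_2) = -54.
Forward elimination and back-substitution give σ_0 = -135/46, σ_1 = -3/23, σ_2 = 252/23, σ_3 = -747/23.

-0.1304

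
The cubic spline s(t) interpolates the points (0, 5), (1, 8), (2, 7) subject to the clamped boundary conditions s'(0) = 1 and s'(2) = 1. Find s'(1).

Write M_i for s''(x_i). With h_i = 1, 1 and divided differences Δ_i = 3, -1, the continuity of s' gives the tridiagonal system
  1·M_0 + 4·M_1 + 1·M_2 = 6(Δ_1 - Δ_0) = -24
Clamped end conditions give two more equations: 2h_0·M_0 + h_0·M_1 = 6(Δ_0 - s'(0)) = 12 and h_1·M_1 + 2h_1·M_2 = 6(s'(2) - Δ_1) = 12.
Solving: M_0 = 12, M_1 = -12, M_2 = 12.
On [1, 2], s'(t) = b_1 + 2c_1·(t - 1) + 3d_1·(t - 1)² with b_1 = Δ_1 - h_1(2M_1 + M_2)/6 = 1, c_1 = M_1/2 = -6, d_1 = (M_2 - M_1)/(6h_1) = 4. So s'(1) = 1.

1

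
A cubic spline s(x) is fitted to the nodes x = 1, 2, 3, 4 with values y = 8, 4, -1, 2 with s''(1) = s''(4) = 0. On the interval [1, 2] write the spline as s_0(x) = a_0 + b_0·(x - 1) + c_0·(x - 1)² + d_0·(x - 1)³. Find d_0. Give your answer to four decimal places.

Let σ_i = s''(x_i). Step sizes h_i = 1, 1, 1; slopes of the chords Δ_i = (y_(i+1) - y_i)/h_i = -4, -5, 3.
  1·σ_0 + 4·σ_1 + 1·σ_2 = 6(Δ_1 - Δ_0) = -6
  1·σ_1 + 4·σ_2 + 1·σ_3 = 6(Δ_2 - Δ_1) = 48
Natural end conditions: σ_0 = σ_3 = 0.
Solving the tridiagonal system: σ_0 = 0, σ_1 = -24/5, σ_2 = 66/5, σ_3 = 0.
On [1, 2], with s_0(x) = a_0 + b_0·(x - 1) + c_0·(x - 1)² + d_0·(x - 1)³: c_0 = σ_0/2 = 0, d_0 = (σ_1 - σ_0)/(6h_0) = -4/5, b_0 = Δ_0 - h_0(2σ_0 + σ_1)/6 = -16/5.

-0.8000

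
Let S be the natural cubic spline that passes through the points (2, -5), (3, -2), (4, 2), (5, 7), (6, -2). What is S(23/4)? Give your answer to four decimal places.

Write M_i for S''(x_i). With h_i = 1, 1, 1, 1 and divided differences Δ_i = 3, 4, 5, -9, the continuity of S' gives the tridiagonal system
  1·M_0 + 4·M_1 + 1·M_2 = 6(Δ_1 - Δ_0) = 6
  1·M_1 + 4·M_2 + 1·M_3 = 6(Δ_2 - Δ_1) = 6
  1·M_2 + 4·M_3 + 1·M_4 = 6(Δ_3 - Δ_2) = -84
Natural end conditions: M_0 = M_4 = 0.
Solving the tridiagonal system: M_0 = 0, M_1 = -9/28, M_2 = 51/7, M_3 = -639/28, M_4 = 0.
On [5, 6], S(x) = 7 - 39/28·(x - 5) - 639/56·(x - 5)² + 213/56·(x - 5)³.
With (x - 5) = 3/4: S(23/4) = 4091/3584.

1.1415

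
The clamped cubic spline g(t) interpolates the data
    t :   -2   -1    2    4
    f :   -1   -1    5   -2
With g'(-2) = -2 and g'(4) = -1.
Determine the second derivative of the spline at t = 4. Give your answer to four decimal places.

6.5000

Put m_i = g'' at the i-th knot. Here h = (1, 3, 2) and Δ = (0, 2, -7/2), so the interior equations h_(i-1)·m_(i-1) + 2(h_(i-1)+h_i)·m_i + h_i·m_(i+1) = 6(Δ_i − Δ_(i-1)) read
  1·m_0 + 8·m_1 + 3·m_2 = 6(Δ_1 - Δ_0) = 12
  3·m_1 + 10·m_2 + 2·m_3 = 6(Δ_2 - Δ_1) = -33
Clamped end conditions give two more equations: 2h_0·m_0 + h_0·m_1 = 6(Δ_0 - g'(-2)) = 12 and h_2·m_2 + 2h_2·m_3 = 6(g'(4) - Δ_2) = 15.
Hence m_0 = 9/2, m_1 = 3, m_2 = -11/2, m_3 = 13/2.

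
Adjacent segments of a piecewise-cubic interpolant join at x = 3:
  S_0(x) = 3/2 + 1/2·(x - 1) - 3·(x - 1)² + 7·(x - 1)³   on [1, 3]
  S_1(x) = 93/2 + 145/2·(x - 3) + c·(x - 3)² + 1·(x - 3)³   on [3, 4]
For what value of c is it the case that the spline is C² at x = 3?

39

S_0''(x) = -6 + 42·(x - 1), so S_0''(3) = 78. On the right, S_1''(3) = 2c, so c = 39.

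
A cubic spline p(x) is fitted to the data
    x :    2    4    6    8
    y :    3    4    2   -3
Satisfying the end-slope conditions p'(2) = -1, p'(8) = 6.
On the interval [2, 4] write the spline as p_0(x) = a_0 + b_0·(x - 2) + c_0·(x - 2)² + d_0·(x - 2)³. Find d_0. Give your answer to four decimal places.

-0.2583

Write M_i for p''(x_i). With h_i = 2, 2, 2 and divided differences Δ_i = 1/2, -1, -5/2, the continuity of p' gives the tridiagonal system
  2·M_0 + 8·M_1 + 2·M_2 = 6(Δ_1 - Δ_0) = -9
  2·M_1 + 8·M_2 + 2·M_3 = 6(Δ_2 - Δ_1) = -9
Clamped end conditions give two more equations: 2h_0·M_0 + h_0·M_1 = 6(Δ_0 - p'(2)) = 9 and h_2·M_2 + 2h_2·M_3 = 6(p'(8) - Δ_2) = 51.
Solving the tridiagonal system: M_0 = 38/15, M_1 = -17/30, M_2 = -143/30, M_3 = 227/15.
On [2, 4], with p_0(x) = a_0 + b_0·(x - 2) + c_0·(x - 2)² + d_0·(x - 2)³: c_0 = M_0/2 = 19/15, d_0 = (M_1 - M_0)/(6h_0) = -31/120, b_0 = Δ_0 - h_0(2M_0 + M_1)/6 = -1.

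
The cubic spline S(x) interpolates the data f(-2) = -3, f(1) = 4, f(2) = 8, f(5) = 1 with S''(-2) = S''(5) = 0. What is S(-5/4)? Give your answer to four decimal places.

Put σ_i = S'' at the i-th knot. Here h = (3, 1, 3) and Δ = (7/3, 4, -7/3), so the interior equations h_(i-1)·σ_(i-1) + 2(h_(i-1)+h_i)·σ_i + h_i·σ_(i+1) = 6(Δ_i − Δ_(i-1)) read
  3·σ_0 + 8·σ_1 + 1·σ_2 = 6(Δ_1 - Δ_0) = 10
  1·σ_1 + 8·σ_2 + 3·σ_3 = 6(Δ_2 - Δ_1) = -38
Natural end conditions: σ_0 = σ_3 = 0.
Solving the tridiagonal system: σ_0 = 0, σ_1 = 118/63, σ_2 = -314/63, σ_3 = 0.
On [-2, 1], S(x) = -3 + 88/63·(x + 2) + 0·(x + 2)² + 59/567·(x + 2)³.
With (x + 2) = 3/4: S(-5/4) = -855/448.

-1.9085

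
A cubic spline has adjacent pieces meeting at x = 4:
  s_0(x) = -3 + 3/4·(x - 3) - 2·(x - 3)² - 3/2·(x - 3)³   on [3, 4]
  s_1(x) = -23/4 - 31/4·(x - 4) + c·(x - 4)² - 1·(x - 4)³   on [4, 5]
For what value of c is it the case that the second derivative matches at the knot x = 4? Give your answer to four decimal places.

-6.5000

s_0''(x) = -4 - 9·(x - 3), so s_0''(4) = -13. On the right, s_1''(4) = 2c, so c = -13/2.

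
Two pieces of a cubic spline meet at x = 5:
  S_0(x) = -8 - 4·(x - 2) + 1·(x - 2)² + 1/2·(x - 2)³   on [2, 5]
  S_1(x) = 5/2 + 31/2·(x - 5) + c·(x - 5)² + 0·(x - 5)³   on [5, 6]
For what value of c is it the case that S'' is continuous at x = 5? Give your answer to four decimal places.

5.5000

S_0''(x) = 2 + 3·(x - 2), so S_0''(5) = 11. On the right, S_1''(5) = 2c, so c = 11/2.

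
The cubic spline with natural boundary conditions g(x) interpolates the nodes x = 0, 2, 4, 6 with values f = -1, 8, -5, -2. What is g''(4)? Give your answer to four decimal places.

8.6000

Let M_i = g''(x_i). Step sizes h_i = 2, 2, 2; slopes of the chords Δ_i = (y_(i+1) - y_i)/h_i = 9/2, -13/2, 3/2.
  2·M_0 + 8·M_1 + 2·M_2 = 6(Δ_1 - Δ_0) = -66
  2·M_1 + 8·M_2 + 2·M_3 = 6(Δ_2 - Δ_1) = 48
Natural end conditions: M_0 = M_3 = 0.
Hence M_0 = 0, M_1 = -52/5, M_2 = 43/5, M_3 = 0.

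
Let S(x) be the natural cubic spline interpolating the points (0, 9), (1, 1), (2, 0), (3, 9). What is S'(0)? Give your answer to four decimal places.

-9.2000

With M_i denoting the second derivative at x_i, h_i = 1, 1, 1, and Δ_i = (y_(i+1) − y_i)/h_i = -8, -1, 9:
  1·M_0 + 4·M_1 + 1·M_2 = 6(Δ_1 - Δ_0) = 42
  1·M_1 + 4·M_2 + 1·M_3 = 6(Δ_2 - Δ_1) = 60
Natural end conditions: M_0 = M_3 = 0.
Hence M_0 = 0, M_1 = 36/5, M_2 = 66/5, M_3 = 0.
On [0, 1], S'(x) = b_0 + 2c_0·x + 3d_0·x² with b_0 = Δ_0 - h_0(2M_0 + M_1)/6 = -46/5, c_0 = M_0/2 = 0, d_0 = (M_1 - M_0)/(6h_0) = 6/5. So S'(0) = -46/5.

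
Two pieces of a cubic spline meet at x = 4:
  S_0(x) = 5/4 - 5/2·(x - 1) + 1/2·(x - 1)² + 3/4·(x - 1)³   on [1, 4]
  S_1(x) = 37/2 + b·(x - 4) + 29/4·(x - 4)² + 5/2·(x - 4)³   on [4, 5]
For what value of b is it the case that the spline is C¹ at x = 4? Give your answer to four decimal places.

20.7500

S_0'(x) = -5/2 + 1·(x - 1) + 9/4·(x - 1)², so S_0'(4) = 83/4. On the right, S_1'(4) = b, so b = 83/4.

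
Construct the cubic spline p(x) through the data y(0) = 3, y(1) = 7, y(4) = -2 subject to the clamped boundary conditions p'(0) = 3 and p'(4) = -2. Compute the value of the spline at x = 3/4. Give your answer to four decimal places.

With σ_i denoting the second derivative at x_i, h_i = 1, 3, and Δ_i = (y_(i+1) − y_i)/h_i = 4, -3:
  1·σ_0 + 8·σ_1 + 3·σ_2 = 6(Δ_1 - Δ_0) = -42
Clamped end conditions give two more equations: 2h_0·σ_0 + h_0·σ_1 = 6(Δ_0 - p'(0)) = 6 and h_1·σ_1 + 2h_1·σ_2 = 6(p'(4) - Δ_1) = 6.
Hence σ_0 = 7, σ_1 = -8, σ_2 = 5.
On [0, 1], p(x) = 3 + 3·x + 7/2·x² - 5/2·x³.
With x = 3/4: p(3/4) = 789/128.

6.1641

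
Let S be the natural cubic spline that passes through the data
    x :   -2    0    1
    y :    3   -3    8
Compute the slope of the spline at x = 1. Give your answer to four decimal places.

Let m_i = S''(x_i). Step sizes h_i = 2, 1; slopes of the chords Δ_i = (y_(i+1) - y_i)/h_i = -3, 11.
  2·m_0 + 6·m_1 + 1·m_2 = 6(Δ_1 - Δ_0) = 84
Natural end conditions: m_0 = m_2 = 0.
Solving: m_0 = 0, m_1 = 14, m_2 = 0.
On [0, 1], S'(x) = b_1 + 2c_1·x + 3d_1·x² with b_1 = Δ_1 - h_1(2m_1 + m_2)/6 = 19/3, c_1 = m_1/2 = 7, d_1 = (m_2 - m_1)/(6h_1) = -7/3. So S'(1) = 40/3.

13.3333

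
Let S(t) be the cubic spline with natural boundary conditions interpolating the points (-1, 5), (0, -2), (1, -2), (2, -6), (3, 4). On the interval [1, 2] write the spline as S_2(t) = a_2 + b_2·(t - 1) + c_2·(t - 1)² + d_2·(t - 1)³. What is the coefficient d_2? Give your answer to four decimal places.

Let m_i = S''(x_i). Step sizes h_i = 1, 1, 1, 1; slopes of the chords Δ_i = (y_(i+1) - y_i)/h_i = -7, 0, -4, 10.
  1·m_0 + 4·m_1 + 1·m_2 = 6(Δ_1 - Δ_0) = 42
  1·m_1 + 4·m_2 + 1·m_3 = 6(Δ_2 - Δ_1) = -24
  1·m_2 + 4·m_3 + 1·m_4 = 6(Δ_3 - Δ_2) = 84
Natural end conditions: m_0 = m_4 = 0.
Solving the tridiagonal system: m_0 = 0, m_1 = 405/28, m_2 = -111/7, m_3 = 699/28, m_4 = 0.
On [1, 2], with S_2(t) = a_2 + b_2·(t - 1) + c_2·(t - 1)² + d_2·(t - 1)³: c_2 = m_2/2 = -111/14, d_2 = (m_3 - m_2)/(6h_2) = 381/56, b_2 = Δ_2 - h_2(2m_2 + m_3)/6 = -23/8.

6.8036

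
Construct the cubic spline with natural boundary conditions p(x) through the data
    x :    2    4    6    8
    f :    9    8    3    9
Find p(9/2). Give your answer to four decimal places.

Write M_i for p''(x_i). With h_i = 2, 2, 2 and divided differences Δ_i = -1/2, -5/2, 3, the continuity of p' gives the tridiagonal system
  2·M_0 + 8·M_1 + 2·M_2 = 6(Δ_1 - Δ_0) = -12
  2·M_1 + 8·M_2 + 2·M_3 = 6(Δ_2 - Δ_1) = 33
Natural end conditions: M_0 = M_3 = 0.
Solving the tridiagonal system: M_0 = 0, M_1 = -27/10, M_2 = 24/5, M_3 = 0.
On [4, 6], p(x) = 8 - 23/10·(x - 4) - 27/20·(x - 4)² + 5/8·(x - 4)³.
With (x - 4) = 1/2: p(9/2) = 2109/320.

6.5906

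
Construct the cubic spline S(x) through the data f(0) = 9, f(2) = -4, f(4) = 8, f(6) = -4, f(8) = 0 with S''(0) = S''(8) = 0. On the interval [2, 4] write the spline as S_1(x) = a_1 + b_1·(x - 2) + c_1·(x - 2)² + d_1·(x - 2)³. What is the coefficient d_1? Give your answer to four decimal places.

-2.3103

With M_i denoting the second derivative at x_i, h_i = 2, 2, 2, 2, and Δ_i = (y_(i+1) − y_i)/h_i = -13/2, 6, -6, 2:
  2·M_0 + 8·M_1 + 2·M_2 = 6(Δ_1 - Δ_0) = 75
  2·M_1 + 8·M_2 + 2·M_3 = 6(Δ_2 - Δ_1) = -72
  2·M_2 + 8·M_3 + 2·M_4 = 6(Δ_3 - Δ_2) = 48
Natural end conditions: M_0 = M_4 = 0.
Hence M_0 = 0, M_1 = 1461/112, M_2 = -411/28, M_3 = 1083/112, M_4 = 0.
On [2, 4], with S_1(x) = a_1 + b_1·(x - 2) + c_1·(x - 2)² + d_1·(x - 2)³: c_1 = M_1/2 = 1461/224, d_1 = (M_2 - M_1)/(6h_1) = -1035/448, b_1 = Δ_1 - h_1(2M_1 + M_2)/6 = 123/56.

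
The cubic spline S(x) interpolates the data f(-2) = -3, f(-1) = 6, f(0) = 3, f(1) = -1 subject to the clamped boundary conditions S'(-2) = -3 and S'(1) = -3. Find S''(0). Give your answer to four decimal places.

Write σ_i for S''(x_i). With h_i = 1, 1, 1 and divided differences Δ_i = 9, -3, -4, the continuity of S' gives the tridiagonal system
  1·σ_0 + 4·σ_1 + 1·σ_2 = 6(Δ_1 - Δ_0) = -72
  1·σ_1 + 4·σ_2 + 1·σ_3 = 6(Δ_2 - Δ_1) = -6
Clamped end conditions give two more equations: 2h_0·σ_0 + h_0·σ_1 = 6(Δ_0 - S'(-2)) = 72 and h_2·σ_2 + 2h_2·σ_3 = 6(S'(1) - Δ_2) = 6.
Hence σ_0 = 262/5, σ_1 = -164/5, σ_2 = 34/5, σ_3 = -2/5.

6.8000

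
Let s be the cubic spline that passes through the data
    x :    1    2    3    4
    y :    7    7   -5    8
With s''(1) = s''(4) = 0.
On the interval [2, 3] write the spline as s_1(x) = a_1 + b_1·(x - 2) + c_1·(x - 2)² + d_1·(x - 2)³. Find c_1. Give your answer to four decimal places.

-14.6000

With σ_i denoting the second derivative at x_i, h_i = 1, 1, 1, and Δ_i = (y_(i+1) − y_i)/h_i = 0, -12, 13:
  1·σ_0 + 4·σ_1 + 1·σ_2 = 6(Δ_1 - Δ_0) = -72
  1·σ_1 + 4·σ_2 + 1·σ_3 = 6(Δ_2 - Δ_1) = 150
Natural end conditions: σ_0 = σ_3 = 0.
Hence σ_0 = 0, σ_1 = -146/5, σ_2 = 224/5, σ_3 = 0.
On [2, 3], with s_1(x) = a_1 + b_1·(x - 2) + c_1·(x - 2)² + d_1·(x - 2)³: c_1 = σ_1/2 = -73/5, d_1 = (σ_2 - σ_1)/(6h_1) = 37/3, b_1 = Δ_1 - h_1(2σ_1 + σ_2)/6 = -146/15.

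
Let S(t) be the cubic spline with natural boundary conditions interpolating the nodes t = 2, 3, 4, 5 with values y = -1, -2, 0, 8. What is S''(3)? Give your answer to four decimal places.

Write M_i for S''(x_i). With h_i = 1, 1, 1 and divided differences Δ_i = -1, 2, 8, the continuity of S' gives the tridiagonal system
  1·M_0 + 4·M_1 + 1·M_2 = 6(Δ_1 - Δ_0) = 18
  1·M_1 + 4·M_2 + 1·M_3 = 6(Δ_2 - Δ_1) = 36
Natural end conditions: M_0 = M_3 = 0.
Forward elimination and back-substitution give M_0 = 0, M_1 = 12/5, M_2 = 42/5, M_3 = 0.

2.4000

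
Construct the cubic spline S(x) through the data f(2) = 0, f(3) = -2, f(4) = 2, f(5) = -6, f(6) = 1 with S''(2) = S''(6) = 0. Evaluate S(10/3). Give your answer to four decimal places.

-0.2183

Put m_i = S'' at the i-th knot. Here h = (1, 1, 1, 1) and Δ = (-2, 4, -8, 7), so the interior equations h_(i-1)·m_(i-1) + 2(h_(i-1)+h_i)·m_i + h_i·m_(i+1) = 6(Δ_i − Δ_(i-1)) read
  1·m_0 + 4·m_1 + 1·m_2 = 6(Δ_1 - Δ_0) = 36
  1·m_1 + 4·m_2 + 1·m_3 = 6(Δ_2 - Δ_1) = -72
  1·m_2 + 4·m_3 + 1·m_4 = 6(Δ_3 - Δ_2) = 90
Natural end conditions: m_0 = m_4 = 0.
Hence m_0 = 0, m_1 = 459/28, m_2 = -207/7, m_3 = 837/28, m_4 = 0.
On [3, 4], S(x) = -2 + 97/28·(x - 3) + 459/56·(x - 3)² - 429/56·(x - 3)³.
With (x - 3) = 1/3: S(10/3) = -55/252.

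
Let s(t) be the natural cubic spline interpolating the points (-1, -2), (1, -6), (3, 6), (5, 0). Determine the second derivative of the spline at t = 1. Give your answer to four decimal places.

8.2000

With m_i denoting the second derivative at x_i, h_i = 2, 2, 2, and Δ_i = (y_(i+1) − y_i)/h_i = -2, 6, -3:
  2·m_0 + 8·m_1 + 2·m_2 = 6(Δ_1 - Δ_0) = 48
  2·m_1 + 8·m_2 + 2·m_3 = 6(Δ_2 - Δ_1) = -54
Natural end conditions: m_0 = m_3 = 0.
Hence m_0 = 0, m_1 = 41/5, m_2 = -44/5, m_3 = 0.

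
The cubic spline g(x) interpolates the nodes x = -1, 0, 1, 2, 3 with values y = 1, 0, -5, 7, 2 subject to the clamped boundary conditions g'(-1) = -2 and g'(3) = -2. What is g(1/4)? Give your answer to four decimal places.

-1.7949

With M_i denoting the second derivative at x_i, h_i = 1, 1, 1, 1, and Δ_i = (y_(i+1) − y_i)/h_i = -1, -5, 12, -5:
  1·M_0 + 4·M_1 + 1·M_2 = 6(Δ_1 - Δ_0) = -24
  1·M_1 + 4·M_2 + 1·M_3 = 6(Δ_2 - Δ_1) = 102
  1·M_2 + 4·M_3 + 1·M_4 = 6(Δ_3 - Δ_2) = -102
Clamped end conditions give two more equations: 2h_0·M_0 + h_0·M_1 = 6(Δ_0 - g'(-1)) = 6 and h_3·M_3 + 2h_3·M_4 = 6(g'(3) - Δ_3) = 18.
Forward elimination and back-substitution give M_0 = 51/4, M_1 = -39/2, M_2 = 165/4, M_3 = -87/2, M_4 = 123/4.
On [0, 1], g(x) = 0 - 43/8·x - 39/4·x² + 81/8·x³.
With x = 1/4: g(1/4) = -919/512.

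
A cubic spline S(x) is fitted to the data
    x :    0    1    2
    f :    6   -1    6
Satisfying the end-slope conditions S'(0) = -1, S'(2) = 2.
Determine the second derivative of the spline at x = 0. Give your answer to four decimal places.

Let M_i = S''(x_i). Step sizes h_i = 1, 1; slopes of the chords Δ_i = (y_(i+1) - y_i)/h_i = -7, 7.
  1·M_0 + 4·M_1 + 1·M_2 = 6(Δ_1 - Δ_0) = 84
Clamped end conditions give two more equations: 2h_0·M_0 + h_0·M_1 = 6(Δ_0 - S'(0)) = -36 and h_1·M_1 + 2h_1·M_2 = 6(S'(2) - Δ_1) = -30.
Solving: M_0 = -75/2, M_1 = 39, M_2 = -69/2.

-37.5000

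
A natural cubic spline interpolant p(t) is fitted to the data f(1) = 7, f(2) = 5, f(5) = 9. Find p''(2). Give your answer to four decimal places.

2.5000

Put M_i = p'' at the i-th knot. Here h = (1, 3) and Δ = (-2, 4/3), so the interior equations h_(i-1)·M_(i-1) + 2(h_(i-1)+h_i)·M_i + h_i·M_(i+1) = 6(Δ_i − Δ_(i-1)) read
  1·M_0 + 8·M_1 + 3·M_2 = 6(Δ_1 - Δ_0) = 20
Natural end conditions: M_0 = M_2 = 0.
Solving: M_0 = 0, M_1 = 5/2, M_2 = 0.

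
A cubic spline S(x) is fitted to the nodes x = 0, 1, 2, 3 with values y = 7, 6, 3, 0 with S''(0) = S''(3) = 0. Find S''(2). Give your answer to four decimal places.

Let m_i = S''(x_i). Step sizes h_i = 1, 1, 1; slopes of the chords Δ_i = (y_(i+1) - y_i)/h_i = -1, -3, -3.
  1·m_0 + 4·m_1 + 1·m_2 = 6(Δ_1 - Δ_0) = -12
  1·m_1 + 4·m_2 + 1·m_3 = 6(Δ_2 - Δ_1) = 0
Natural end conditions: m_0 = m_3 = 0.
Solving: m_0 = 0, m_1 = -16/5, m_2 = 4/5, m_3 = 0.

0.8000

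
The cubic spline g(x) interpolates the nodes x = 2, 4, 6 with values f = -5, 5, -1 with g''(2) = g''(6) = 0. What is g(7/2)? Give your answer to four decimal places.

Let M_i = g''(x_i). Step sizes h_i = 2, 2; slopes of the chords Δ_i = (y_(i+1) - y_i)/h_i = 5, -3.
  2·M_0 + 8·M_1 + 2·M_2 = 6(Δ_1 - Δ_0) = -48
Natural end conditions: M_0 = M_2 = 0.
Solving the tridiagonal system: M_0 = 0, M_1 = -6, M_2 = 0.
On [2, 4], g(x) = -5 + 7·(x - 2) + 0·(x - 2)² - 1/2·(x - 2)³.
With (x - 2) = 3/2: g(7/2) = 61/16.

3.8125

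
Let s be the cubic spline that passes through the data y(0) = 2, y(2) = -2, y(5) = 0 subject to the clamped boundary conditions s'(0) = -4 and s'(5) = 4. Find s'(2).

-1

Let M_i = s''(x_i). Step sizes h_i = 2, 3; slopes of the chords Δ_i = (y_(i+1) - y_i)/h_i = -2, 2/3.
  2·M_0 + 10·M_1 + 3·M_2 = 6(Δ_1 - Δ_0) = 16
Clamped end conditions give two more equations: 2h_0·M_0 + h_0·M_1 = 6(Δ_0 - s'(0)) = 12 and h_1·M_1 + 2h_1·M_2 = 6(s'(5) - Δ_1) = 20.
Forward elimination and back-substitution give M_0 = 3, M_1 = 0, M_2 = 10/3.
On [2, 5], s'(x) = b_1 + 2c_1·(x - 2) + 3d_1·(x - 2)² with b_1 = Δ_1 - h_1(2M_1 + M_2)/6 = -1, c_1 = M_1/2 = 0, d_1 = (M_2 - M_1)/(6h_1) = 5/27. So s'(2) = -1.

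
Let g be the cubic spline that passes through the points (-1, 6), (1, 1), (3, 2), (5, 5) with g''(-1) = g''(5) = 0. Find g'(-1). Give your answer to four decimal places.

Put M_i = g'' at the i-th knot. Here h = (2, 2, 2) and Δ = (-5/2, 1/2, 3/2), so the interior equations h_(i-1)·M_(i-1) + 2(h_(i-1)+h_i)·M_i + h_i·M_(i+1) = 6(Δ_i − Δ_(i-1)) read
  2·M_0 + 8·M_1 + 2·M_2 = 6(Δ_1 - Δ_0) = 18
  2·M_1 + 8·M_2 + 2·M_3 = 6(Δ_2 - Δ_1) = 6
Natural end conditions: M_0 = M_3 = 0.
Forward elimination and back-substitution give M_0 = 0, M_1 = 11/5, M_2 = 1/5, M_3 = 0.
On [-1, 1], g'(x) = b_0 + 2c_0·(x + 1) + 3d_0·(x + 1)² with b_0 = Δ_0 - h_0(2M_0 + M_1)/6 = -97/30, c_0 = M_0/2 = 0, d_0 = (M_1 - M_0)/(6h_0) = 11/60. So g'(-1) = -97/30.

-3.2333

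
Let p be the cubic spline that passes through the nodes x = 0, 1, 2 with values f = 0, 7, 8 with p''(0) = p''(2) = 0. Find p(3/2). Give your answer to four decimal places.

Write σ_i for p''(x_i). With h_i = 1, 1 and divided differences Δ_i = 7, 1, the continuity of p' gives the tridiagonal system
  1·σ_0 + 4·σ_1 + 1·σ_2 = 6(Δ_1 - Δ_0) = -36
Natural end conditions: σ_0 = σ_2 = 0.
Solving the tridiagonal system: σ_0 = 0, σ_1 = -9, σ_2 = 0.
On [1, 2], p(x) = 7 + 4·(x - 1) - 9/2·(x - 1)² + 3/2·(x - 1)³.
With (x - 1) = 1/2: p(3/2) = 129/16.

8.0625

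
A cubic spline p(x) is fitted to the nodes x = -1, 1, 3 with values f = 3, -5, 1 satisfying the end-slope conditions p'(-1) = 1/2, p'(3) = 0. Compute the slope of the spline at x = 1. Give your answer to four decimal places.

-0.8750

With M_i denoting the second derivative at x_i, h_i = 2, 2, and Δ_i = (y_(i+1) − y_i)/h_i = -4, 3:
  2·M_0 + 8·M_1 + 2·M_2 = 6(Δ_1 - Δ_0) = 42
Clamped end conditions give two more equations: 2h_0·M_0 + h_0·M_1 = 6(Δ_0 - p'(-1)) = -27 and h_1·M_1 + 2h_1·M_2 = 6(p'(3) - Δ_1) = -18.
Solving the tridiagonal system: M_0 = -97/8, M_1 = 43/4, M_2 = -79/8.
On [1, 3], p'(x) = b_1 + 2c_1·(x - 1) + 3d_1·(x - 1)² with b_1 = Δ_1 - h_1(2M_1 + M_2)/6 = -7/8, c_1 = M_1/2 = 43/8, d_1 = (M_2 - M_1)/(6h_1) = -55/32. So p'(1) = -7/8.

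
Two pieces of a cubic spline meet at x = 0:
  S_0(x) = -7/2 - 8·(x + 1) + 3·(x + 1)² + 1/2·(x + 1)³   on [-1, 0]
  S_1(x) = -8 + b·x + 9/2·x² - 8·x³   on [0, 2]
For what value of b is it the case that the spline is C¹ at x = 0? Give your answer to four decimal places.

S_0'(x) = -8 + 6·(x + 1) + 3/2·(x + 1)², so S_0'(0) = -1/2. On the right, S_1'(0) = b, so b = -1/2.

-0.5000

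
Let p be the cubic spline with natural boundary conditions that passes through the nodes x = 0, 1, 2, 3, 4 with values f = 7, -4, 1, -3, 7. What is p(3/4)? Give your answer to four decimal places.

Put m_i = p'' at the i-th knot. Here h = (1, 1, 1, 1) and Δ = (-11, 5, -4, 10), so the interior equations h_(i-1)·m_(i-1) + 2(h_(i-1)+h_i)·m_i + h_i·m_(i+1) = 6(Δ_i − Δ_(i-1)) read
  1·m_0 + 4·m_1 + 1·m_2 = 6(Δ_1 - Δ_0) = 96
  1·m_1 + 4·m_2 + 1·m_3 = 6(Δ_2 - Δ_1) = -54
  1·m_2 + 4·m_3 + 1·m_4 = 6(Δ_3 - Δ_2) = 84
Natural end conditions: m_0 = m_4 = 0.
Hence m_0 = 0, m_1 = 435/14, m_2 = -198/7, m_3 = 393/14, m_4 = 0.
On [0, 1], p(x) = 7 - 453/28·x + 0·x² + 145/28·x³.
With x = 3/4: p(3/4) = -755/256.

-2.9492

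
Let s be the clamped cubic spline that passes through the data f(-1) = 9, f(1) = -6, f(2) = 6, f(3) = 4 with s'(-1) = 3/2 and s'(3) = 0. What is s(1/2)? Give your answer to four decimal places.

With M_i denoting the second derivative at x_i, h_i = 2, 1, 1, and Δ_i = (y_(i+1) − y_i)/h_i = -15/2, 12, -2:
  2·M_0 + 6·M_1 + 1·M_2 = 6(Δ_1 - Δ_0) = 117
  1·M_1 + 4·M_2 + 1·M_3 = 6(Δ_2 - Δ_1) = -84
Clamped end conditions give two more equations: 2h_0·M_0 + h_0·M_1 = 6(Δ_0 - s'(-1)) = -54 and h_2·M_2 + 2h_2·M_3 = 6(s'(3) - Δ_2) = 12.
Hence M_0 = -63/2, M_1 = 36, M_2 = -36, M_3 = 24.
On [-1, 1], s(x) = 9 + 3/2·(x + 1) - 63/4·(x + 1)² + 45/8·(x + 1)³.
With (x + 1) = 3/2: s(1/2) = -333/64.

-5.2031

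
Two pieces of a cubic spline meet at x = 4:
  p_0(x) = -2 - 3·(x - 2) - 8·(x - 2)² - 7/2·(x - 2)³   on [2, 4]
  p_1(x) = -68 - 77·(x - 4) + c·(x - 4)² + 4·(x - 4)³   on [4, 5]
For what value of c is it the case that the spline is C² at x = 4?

p_0''(x) = -16 - 21·(x - 2), so p_0''(4) = -58. On the right, p_1''(4) = 2c, so c = -29.

-29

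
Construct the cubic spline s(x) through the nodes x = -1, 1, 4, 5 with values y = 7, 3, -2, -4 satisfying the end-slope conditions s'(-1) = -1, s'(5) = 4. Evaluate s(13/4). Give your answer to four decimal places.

Let m_i = s''(x_i). Step sizes h_i = 2, 3, 1; slopes of the chords Δ_i = (y_(i+1) - y_i)/h_i = -2, -5/3, -2.
  2·m_0 + 10·m_1 + 3·m_2 = 6(Δ_1 - Δ_0) = 2
  3·m_1 + 8·m_2 + 1·m_3 = 6(Δ_2 - Δ_1) = -2
Clamped end conditions give two more equations: 2h_0·m_0 + h_0·m_1 = 6(Δ_0 - s'(-1)) = -6 and h_2·m_2 + 2h_2·m_3 = 6(s'(5) - Δ_2) = 36.
Solving the tridiagonal system: m_0 = -7/3, m_1 = 5/3, m_2 = -10/3, m_3 = 59/3.
On [1, 4], s(x) = 3 - 5/3·(x - 1) + 5/6·(x - 1)² - 5/18·(x - 1)³.
With (x - 1) = 9/4: s(13/4) = 39/128.

0.3047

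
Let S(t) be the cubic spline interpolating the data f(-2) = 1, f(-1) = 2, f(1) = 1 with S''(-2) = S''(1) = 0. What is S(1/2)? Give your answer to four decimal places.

1.4844

Write M_i for S''(x_i). With h_i = 1, 2 and divided differences Δ_i = 1, -1/2, the continuity of S' gives the tridiagonal system
  1·M_0 + 6·M_1 + 2·M_2 = 6(Δ_1 - Δ_0) = -9
Natural end conditions: M_0 = M_2 = 0.
Hence M_0 = 0, M_1 = -3/2, M_2 = 0.
On [-1, 1], S(t) = 2 + 1/2·(t + 1) - 3/4·(t + 1)² + 1/8·(t + 1)³.
With (t + 1) = 3/2: S(1/2) = 95/64.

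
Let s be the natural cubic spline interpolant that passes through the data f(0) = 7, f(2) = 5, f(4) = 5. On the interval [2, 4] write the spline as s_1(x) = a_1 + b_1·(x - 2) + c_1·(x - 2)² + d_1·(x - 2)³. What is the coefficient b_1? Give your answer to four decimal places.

Put m_i = s'' at the i-th knot. Here h = (2, 2) and Δ = (-1, 0), so the interior equations h_(i-1)·m_(i-1) + 2(h_(i-1)+h_i)·m_i + h_i·m_(i+1) = 6(Δ_i − Δ_(i-1)) read
  2·m_0 + 8·m_1 + 2·m_2 = 6(Δ_1 - Δ_0) = 6
Natural end conditions: m_0 = m_2 = 0.
Hence m_0 = 0, m_1 = 3/4, m_2 = 0.
On [2, 4], with s_1(x) = a_1 + b_1·(x - 2) + c_1·(x - 2)² + d_1·(x - 2)³: c_1 = m_1/2 = 3/8, d_1 = (m_2 - m_1)/(6h_1) = -1/16, b_1 = Δ_1 - h_1(2m_1 + m_2)/6 = -1/2.

-0.5000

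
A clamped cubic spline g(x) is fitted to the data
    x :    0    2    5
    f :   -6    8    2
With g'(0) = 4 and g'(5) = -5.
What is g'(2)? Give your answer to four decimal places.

Put M_i = g'' at the i-th knot. Here h = (2, 3) and Δ = (7, -2), so the interior equations h_(i-1)·M_(i-1) + 2(h_(i-1)+h_i)·M_i + h_i·M_(i+1) = 6(Δ_i − Δ_(i-1)) read
  2·M_0 + 10·M_1 + 3·M_2 = 6(Δ_1 - Δ_0) = -54
Clamped end conditions give two more equations: 2h_0·M_0 + h_0·M_1 = 6(Δ_0 - g'(0)) = 18 and h_1·M_1 + 2h_1·M_2 = 6(g'(5) - Δ_1) = -18.
Forward elimination and back-substitution give M_0 = 81/10, M_1 = -36/5, M_2 = 3/5.
On [2, 5], g'(x) = b_1 + 2c_1·(x - 2) + 3d_1·(x - 2)² with b_1 = Δ_1 - h_1(2M_1 + M_2)/6 = 49/10, c_1 = M_1/2 = -18/5, d_1 = (M_2 - M_1)/(6h_1) = 13/30. So g'(2) = 49/10.

4.9000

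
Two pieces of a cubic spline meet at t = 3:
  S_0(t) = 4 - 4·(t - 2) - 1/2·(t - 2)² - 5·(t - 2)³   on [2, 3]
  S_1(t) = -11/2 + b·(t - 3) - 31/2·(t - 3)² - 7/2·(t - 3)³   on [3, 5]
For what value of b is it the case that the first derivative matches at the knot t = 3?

S_0'(t) = -4 - 1·(t - 2) - 15·(t - 2)², so S_0'(3) = -20. On the right, S_1'(3) = b, so b = -20.

-20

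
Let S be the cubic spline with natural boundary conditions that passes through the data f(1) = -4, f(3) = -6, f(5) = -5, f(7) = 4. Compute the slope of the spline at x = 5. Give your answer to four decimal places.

With m_i denoting the second derivative at x_i, h_i = 2, 2, 2, and Δ_i = (y_(i+1) − y_i)/h_i = -1, 1/2, 9/2:
  2·m_0 + 8·m_1 + 2·m_2 = 6(Δ_1 - Δ_0) = 9
  2·m_1 + 8·m_2 + 2·m_3 = 6(Δ_2 - Δ_1) = 24
Natural end conditions: m_0 = m_3 = 0.
Solving: m_0 = 0, m_1 = 2/5, m_2 = 29/10, m_3 = 0.
On [5, 7], S'(x) = b_2 + 2c_2·(x - 5) + 3d_2·(x - 5)² with b_2 = Δ_2 - h_2(2m_2 + m_3)/6 = 77/30, c_2 = m_2/2 = 29/20, d_2 = (m_3 - m_2)/(6h_2) = -29/120. So S'(5) = 77/30.

2.5667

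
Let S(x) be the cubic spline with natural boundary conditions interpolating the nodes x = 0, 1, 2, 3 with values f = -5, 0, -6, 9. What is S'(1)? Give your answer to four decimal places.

Write m_i for S''(x_i). With h_i = 1, 1, 1 and divided differences Δ_i = 5, -6, 15, the continuity of S' gives the tridiagonal system
  1·m_0 + 4·m_1 + 1·m_2 = 6(Δ_1 - Δ_0) = -66
  1·m_1 + 4·m_2 + 1·m_3 = 6(Δ_2 - Δ_1) = 126
Natural end conditions: m_0 = m_3 = 0.
Solving the tridiagonal system: m_0 = 0, m_1 = -26, m_2 = 38, m_3 = 0.
On [1, 2], S'(x) = b_1 + 2c_1·(x - 1) + 3d_1·(x - 1)² with b_1 = Δ_1 - h_1(2m_1 + m_2)/6 = -11/3, c_1 = m_1/2 = -13, d_1 = (m_2 - m_1)/(6h_1) = 32/3. So S'(1) = -11/3.

-3.6667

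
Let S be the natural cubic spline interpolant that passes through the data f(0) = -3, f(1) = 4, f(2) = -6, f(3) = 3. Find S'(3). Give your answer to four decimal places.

Write M_i for S''(x_i). With h_i = 1, 1, 1 and divided differences Δ_i = 7, -10, 9, the continuity of S' gives the tridiagonal system
  1·M_0 + 4·M_1 + 1·M_2 = 6(Δ_1 - Δ_0) = -102
  1·M_1 + 4·M_2 + 1·M_3 = 6(Δ_2 - Δ_1) = 114
Natural end conditions: M_0 = M_3 = 0.
Solving the tridiagonal system: M_0 = 0, M_1 = -174/5, M_2 = 186/5, M_3 = 0.
On [2, 3], S'(x) = b_2 + 2c_2·(x - 2) + 3d_2·(x - 2)² with b_2 = Δ_2 - h_2(2M_2 + M_3)/6 = -17/5, c_2 = M_2/2 = 93/5, d_2 = (M_3 - M_2)/(6h_2) = -31/5. So S'(3) = 76/5.

15.2000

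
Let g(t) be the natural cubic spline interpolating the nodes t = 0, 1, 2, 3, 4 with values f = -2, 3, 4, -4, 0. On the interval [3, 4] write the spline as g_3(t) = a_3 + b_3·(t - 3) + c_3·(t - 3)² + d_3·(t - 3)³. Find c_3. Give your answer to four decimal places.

11.3571

Write σ_i for g''(x_i). With h_i = 1, 1, 1, 1 and divided differences Δ_i = 5, 1, -8, 4, the continuity of g' gives the tridiagonal system
  1·σ_0 + 4·σ_1 + 1·σ_2 = 6(Δ_1 - Δ_0) = -24
  1·σ_1 + 4·σ_2 + 1·σ_3 = 6(Δ_2 - Δ_1) = -54
  1·σ_2 + 4·σ_3 + 1·σ_4 = 6(Δ_3 - Δ_2) = 72
Natural end conditions: σ_0 = σ_4 = 0.
Solving the tridiagonal system: σ_0 = 0, σ_1 = -9/7, σ_2 = -132/7, σ_3 = 159/7, σ_4 = 0.
On [3, 4], with g_3(t) = a_3 + b_3·(t - 3) + c_3·(t - 3)² + d_3·(t - 3)³: c_3 = σ_3/2 = 159/14, d_3 = (σ_4 - σ_3)/(6h_3) = -53/14, b_3 = Δ_3 - h_3(2σ_3 + σ_4)/6 = -25/7.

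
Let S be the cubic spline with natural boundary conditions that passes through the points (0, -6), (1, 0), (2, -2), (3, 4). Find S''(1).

Write M_i for S''(x_i). With h_i = 1, 1, 1 and divided differences Δ_i = 6, -2, 6, the continuity of S' gives the tridiagonal system
  1·M_0 + 4·M_1 + 1·M_2 = 6(Δ_1 - Δ_0) = -48
  1·M_1 + 4·M_2 + 1·M_3 = 6(Δ_2 - Δ_1) = 48
Natural end conditions: M_0 = M_3 = 0.
Solving: M_0 = 0, M_1 = -16, M_2 = 16, M_3 = 0.

-16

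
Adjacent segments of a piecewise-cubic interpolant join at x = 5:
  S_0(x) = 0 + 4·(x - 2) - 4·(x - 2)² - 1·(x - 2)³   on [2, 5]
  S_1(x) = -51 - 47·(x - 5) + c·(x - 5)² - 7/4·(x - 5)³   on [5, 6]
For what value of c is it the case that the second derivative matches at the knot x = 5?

S_0''(x) = -8 - 6·(x - 2), so S_0''(5) = -26. On the right, S_1''(5) = 2c, so c = -13.

-13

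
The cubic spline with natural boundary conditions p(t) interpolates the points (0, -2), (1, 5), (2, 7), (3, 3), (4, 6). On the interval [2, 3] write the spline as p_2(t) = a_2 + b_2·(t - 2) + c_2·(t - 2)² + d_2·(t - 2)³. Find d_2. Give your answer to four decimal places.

Put M_i = p'' at the i-th knot. Here h = (1, 1, 1, 1) and Δ = (7, 2, -4, 3), so the interior equations h_(i-1)·M_(i-1) + 2(h_(i-1)+h_i)·M_i + h_i·M_(i+1) = 6(Δ_i − Δ_(i-1)) read
  1·M_0 + 4·M_1 + 1·M_2 = 6(Δ_1 - Δ_0) = -30
  1·M_1 + 4·M_2 + 1·M_3 = 6(Δ_2 - Δ_1) = -36
  1·M_2 + 4·M_3 + 1·M_4 = 6(Δ_3 - Δ_2) = 42
Natural end conditions: M_0 = M_4 = 0.
Solving the tridiagonal system: M_0 = 0, M_1 = -33/7, M_2 = -78/7, M_3 = 93/7, M_4 = 0.
On [2, 3], with p_2(t) = a_2 + b_2·(t - 2) + c_2·(t - 2)² + d_2·(t - 2)³: c_2 = M_2/2 = -39/7, d_2 = (M_3 - M_2)/(6h_2) = 57/14, b_2 = Δ_2 - h_2(2M_2 + M_3)/6 = -5/2.

4.0714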